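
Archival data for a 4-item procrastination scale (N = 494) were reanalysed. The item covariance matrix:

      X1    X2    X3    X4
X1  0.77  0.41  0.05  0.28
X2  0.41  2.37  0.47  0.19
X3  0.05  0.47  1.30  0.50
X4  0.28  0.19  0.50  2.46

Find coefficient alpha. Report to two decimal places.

α = 0.47

ΣVar(i) = 0.77 + 2.37 + 1.30 + 2.46 = 6.90
Sum of off-diagonal covariances = 1.90
σ²_T = 6.90 + 2 × 1.90 = 10.70
α = (k/(k−1))·(1 − ΣVar(i)/σ²_T) = (4/3)·(1 − 6.90/10.70) = 0.47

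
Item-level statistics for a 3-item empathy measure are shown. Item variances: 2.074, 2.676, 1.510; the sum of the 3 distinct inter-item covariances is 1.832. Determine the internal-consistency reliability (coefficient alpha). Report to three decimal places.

α = 0.554

sum of item variances = 2.074 + 2.676 + 1.510 = 6.260
Sum of distinct covariances = 1.832
Var(T) = sum of item variances + 2·Σcov = 6.260 + 2 × 1.832 = 9.924
α = (3/2)·(1 − 6.260/9.924) = 0.554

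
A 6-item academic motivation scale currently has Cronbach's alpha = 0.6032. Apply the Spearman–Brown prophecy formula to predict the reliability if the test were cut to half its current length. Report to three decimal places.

Length factor m = 1/2
α' = m·α / (1 − (1−m)·α)
   = 1/2 × 0.6032 / (1 − (1 − 1/2) × 0.6032)
   = 0.3016 / 0.6984 = 0.432

predicted reliability = 0.432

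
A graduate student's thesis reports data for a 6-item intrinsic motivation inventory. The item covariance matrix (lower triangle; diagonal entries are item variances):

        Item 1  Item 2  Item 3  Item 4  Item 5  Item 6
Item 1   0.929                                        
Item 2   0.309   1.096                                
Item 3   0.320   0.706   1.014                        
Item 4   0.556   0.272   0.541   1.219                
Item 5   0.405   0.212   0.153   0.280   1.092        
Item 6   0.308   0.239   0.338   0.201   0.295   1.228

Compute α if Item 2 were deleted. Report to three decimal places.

α = 0.692

Remaining items: Item 1, Item 3, Item 4, Item 5, Item 6 (k = 5).
Σσ²ᵢ = 0.929 + 1.014 + 1.219 + 1.092 + 1.228 = 5.482
Var(T) = 5.482 + 2 × 3.397 = 12.276
α (item deleted) = (5/4)·(1 − 5.482/12.276) = 0.692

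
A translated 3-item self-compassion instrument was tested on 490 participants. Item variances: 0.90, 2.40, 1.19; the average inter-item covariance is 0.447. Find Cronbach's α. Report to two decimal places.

Cronbach's α = 0.56

ΣVar(i) = 0.90 + 2.40 + 1.19 = 4.49
Sum of the 3 distinct covariances = 3 × 0.447 = 1.341
Var(T) = ΣVar(i) + 2·Σcov = 4.49 + 2 × 1.341 = 7.172
α = (3/2)·(1 − 4.49/7.172) = 0.56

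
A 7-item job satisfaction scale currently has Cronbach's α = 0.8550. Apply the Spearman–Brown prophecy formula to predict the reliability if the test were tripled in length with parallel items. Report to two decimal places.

Length factor m = 3
α' = m·α / (1 + (m−1)·α)
   = 3 × 0.8550 / (1 + (3 − 1) × 0.8550)
   = 2.5650 / 2.7100 = 0.95

predicted reliability = 0.95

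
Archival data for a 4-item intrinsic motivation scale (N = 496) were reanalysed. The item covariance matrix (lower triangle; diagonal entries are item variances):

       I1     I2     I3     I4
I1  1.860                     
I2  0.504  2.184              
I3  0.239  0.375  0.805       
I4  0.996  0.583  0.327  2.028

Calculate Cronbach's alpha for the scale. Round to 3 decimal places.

α = 0.624

Σσᵢ² = 1.860 + 2.184 + 0.805 + 2.028 = 6.877
Σ_{i<j} σ_ij = 3.024
Var(T) = 6.877 + 2 × 3.024 = 12.925
α = (k/(k−1))·(1 − Σσᵢ²/Var(T)) = (4/3)·(1 − 6.877/12.925) = 0.624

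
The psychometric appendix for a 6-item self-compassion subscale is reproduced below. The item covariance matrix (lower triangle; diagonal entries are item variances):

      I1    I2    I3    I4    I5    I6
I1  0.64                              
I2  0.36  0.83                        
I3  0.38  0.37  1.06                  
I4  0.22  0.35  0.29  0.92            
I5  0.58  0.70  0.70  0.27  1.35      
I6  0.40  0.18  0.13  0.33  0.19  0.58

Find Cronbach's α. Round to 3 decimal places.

Σσ²ᵢ = 0.64 + 0.83 + 1.06 + 0.92 + 1.35 + 0.58 = 5.38
Sum of the distinct covariances = 5.45
Var(T) = 5.38 + 2 × 5.45 = 16.28
α = (k/(k−1))·(1 − Σσ²ᵢ/Var(T)) = (6/5)·(1 − 5.38/16.28) = 0.803

α = 0.803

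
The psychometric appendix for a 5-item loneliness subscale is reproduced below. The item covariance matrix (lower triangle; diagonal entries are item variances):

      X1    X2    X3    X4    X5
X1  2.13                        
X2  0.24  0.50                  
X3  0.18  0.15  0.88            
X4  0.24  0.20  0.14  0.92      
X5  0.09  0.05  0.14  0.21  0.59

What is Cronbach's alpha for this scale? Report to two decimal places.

α = 0.49

ΣVar(i) = 2.13 + 0.50 + 0.88 + 0.92 + 0.59 = 5.02
Σ_{i<j} σ_ij = 1.64
Var(T) = 5.02 + 2 × 1.64 = 8.30
α = (k/(k−1))·(1 − ΣVar(i)/Var(T)) = (5/4)·(1 − 5.02/8.30) = 0.49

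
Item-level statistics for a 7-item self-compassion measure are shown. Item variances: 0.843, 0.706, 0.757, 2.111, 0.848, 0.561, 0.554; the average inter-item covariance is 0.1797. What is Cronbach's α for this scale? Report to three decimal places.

sum of item variances = 0.843 + 0.706 + 0.757 + 2.111 + 0.848 + 0.561 + 0.554 = 6.380
Sum of the 21 distinct covariances = 21 × 0.1797 = 3.7737
total variance = sum of item variances + 2·Σcov = 6.380 + 2 × 3.7737 = 13.9274
α = (7/6)·(1 − 6.380/13.9274) = 0.632

α = 0.632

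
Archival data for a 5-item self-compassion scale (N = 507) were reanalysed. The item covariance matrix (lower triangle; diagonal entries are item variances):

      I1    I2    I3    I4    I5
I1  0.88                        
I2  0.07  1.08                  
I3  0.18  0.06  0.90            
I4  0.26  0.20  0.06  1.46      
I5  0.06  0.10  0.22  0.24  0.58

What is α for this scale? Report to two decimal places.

α = 0.46

Σσ²ᵢ = 0.88 + 1.08 + 0.90 + 1.46 + 0.58 = 4.90
Σ_{i<j} σ_ij = 1.45
σ²_T = 4.90 + 2 × 1.45 = 7.80
α = (k/(k−1))·(1 − Σσ²ᵢ/σ²_T) = (5/4)·(1 − 4.90/7.80) = 0.46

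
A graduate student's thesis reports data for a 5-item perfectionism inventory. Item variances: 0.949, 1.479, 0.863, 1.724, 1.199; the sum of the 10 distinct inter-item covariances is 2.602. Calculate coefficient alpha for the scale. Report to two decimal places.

coefficient alpha = 0.57

Σσ²ᵢ = 0.949 + 1.479 + 0.863 + 1.724 + 1.199 = 6.214
Sum of distinct covariances = 2.602
σ²_total = Σσ²ᵢ + 2·Σcov = 6.214 + 2 × 2.602 = 11.418
α = (5/4)·(1 − 6.214/11.418) = 0.57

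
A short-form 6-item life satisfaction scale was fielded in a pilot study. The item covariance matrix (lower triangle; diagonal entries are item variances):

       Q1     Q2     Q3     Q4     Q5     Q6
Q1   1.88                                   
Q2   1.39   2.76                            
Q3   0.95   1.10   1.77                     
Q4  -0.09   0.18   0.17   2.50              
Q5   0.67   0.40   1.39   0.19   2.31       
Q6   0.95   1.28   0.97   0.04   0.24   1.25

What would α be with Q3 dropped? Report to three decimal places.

Remaining items: Q1, Q2, Q4, Q5, Q6 (k = 5).
sum of item variances = 1.88 + 2.76 + 2.50 + 2.31 + 1.25 = 10.70
σ²_T = 10.70 + 2 × 5.25 = 21.20
α (item deleted) = (5/4)·(1 − 10.70/21.20) = 0.619

α = 0.619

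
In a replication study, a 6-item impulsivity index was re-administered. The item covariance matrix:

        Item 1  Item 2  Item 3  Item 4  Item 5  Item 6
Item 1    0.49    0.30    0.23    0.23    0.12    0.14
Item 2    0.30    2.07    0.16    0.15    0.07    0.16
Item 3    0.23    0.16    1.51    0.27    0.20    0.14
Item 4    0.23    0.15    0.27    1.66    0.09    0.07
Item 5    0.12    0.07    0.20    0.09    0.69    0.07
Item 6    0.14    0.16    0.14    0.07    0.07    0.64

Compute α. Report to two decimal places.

α = 0.49

ΣVar(i) = 0.49 + 2.07 + 1.51 + 1.66 + 0.69 + 0.64 = 7.06
Sum of the distinct covariances = 2.40
Var(T) = 7.06 + 2 × 2.40 = 11.86
α = (k/(k−1))·(1 − ΣVar(i)/Var(T)) = (6/5)·(1 − 7.06/11.86) = 0.49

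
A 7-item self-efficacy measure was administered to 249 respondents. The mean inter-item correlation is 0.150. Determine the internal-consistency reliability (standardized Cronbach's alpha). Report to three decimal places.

Standardized α = k·r̄ / (1 + (k−1)·r̄) = 7 × 0.150 / (1 + 6 × 0.150)
  = 1.0500 / 1.9000 = 0.553

standardized Cronbach's alpha = 0.553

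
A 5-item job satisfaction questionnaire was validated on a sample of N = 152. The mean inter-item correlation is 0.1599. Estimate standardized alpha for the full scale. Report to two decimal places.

standardized alpha = 0.49

Standardized α = k·r̄ / (1 + (k−1)·r̄) = 5 × 0.1599 / (1 + 4 × 0.1599)
  = 0.7995 / 1.6396 = 0.49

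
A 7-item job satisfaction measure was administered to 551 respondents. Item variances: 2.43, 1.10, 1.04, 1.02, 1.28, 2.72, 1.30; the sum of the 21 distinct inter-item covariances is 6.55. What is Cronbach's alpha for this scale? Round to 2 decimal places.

sum of item variances = 2.43 + 1.10 + 1.04 + 1.02 + 1.28 + 2.72 + 1.30 = 10.89
Sum of distinct covariances = 6.55
σ²_T = sum of item variances + 2·Σcov = 10.89 + 2 × 6.55 = 23.99
α = (7/6)·(1 − 10.89/23.99) = 0.64

α = 0.64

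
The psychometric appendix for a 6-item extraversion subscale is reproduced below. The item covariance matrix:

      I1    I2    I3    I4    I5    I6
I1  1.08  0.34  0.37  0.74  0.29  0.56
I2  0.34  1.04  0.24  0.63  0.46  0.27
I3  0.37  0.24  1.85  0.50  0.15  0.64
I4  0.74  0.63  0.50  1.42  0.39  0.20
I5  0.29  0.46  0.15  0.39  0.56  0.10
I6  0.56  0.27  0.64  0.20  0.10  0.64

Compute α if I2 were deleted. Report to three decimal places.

α = 0.733

Remaining items: I1, I3, I4, I5, I6 (k = 5).
Σσ²ᵢ = 1.08 + 1.85 + 1.42 + 0.56 + 0.64 = 5.55
σ²_total = 5.55 + 2 × 3.94 = 13.43
α (item deleted) = (5/4)·(1 − 5.55/13.43) = 0.733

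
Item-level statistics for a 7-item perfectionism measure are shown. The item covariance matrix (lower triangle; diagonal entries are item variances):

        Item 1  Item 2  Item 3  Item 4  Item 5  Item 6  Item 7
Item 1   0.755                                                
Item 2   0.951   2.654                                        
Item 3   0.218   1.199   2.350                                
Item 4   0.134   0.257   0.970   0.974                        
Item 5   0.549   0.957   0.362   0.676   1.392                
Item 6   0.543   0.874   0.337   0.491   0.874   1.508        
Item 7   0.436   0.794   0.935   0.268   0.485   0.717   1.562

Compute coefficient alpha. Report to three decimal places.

sum of item variances = 0.755 + 2.654 + 2.350 + 0.974 + 1.392 + 1.508 + 1.562 = 11.195
Sum of the distinct covariances = 13.027
total variance = 11.195 + 2 × 13.027 = 37.249
α = (k/(k−1))·(1 − sum of item variances/total variance) = (7/6)·(1 − 11.195/37.249) = 0.816

α = 0.816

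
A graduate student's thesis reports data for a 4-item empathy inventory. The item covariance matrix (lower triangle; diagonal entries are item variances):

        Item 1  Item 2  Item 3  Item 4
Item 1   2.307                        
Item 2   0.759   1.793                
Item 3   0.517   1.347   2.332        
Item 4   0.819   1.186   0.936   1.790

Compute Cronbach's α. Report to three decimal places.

Cronbach's α = 0.767

sum of item variances = 2.307 + 1.793 + 2.332 + 1.790 = 8.222
Σ_{i<j} σ_ij = 5.564
total variance = 8.222 + 2 × 5.564 = 19.350
α = (k/(k−1))·(1 − sum of item variances/total variance) = (4/3)·(1 − 8.222/19.350) = 0.767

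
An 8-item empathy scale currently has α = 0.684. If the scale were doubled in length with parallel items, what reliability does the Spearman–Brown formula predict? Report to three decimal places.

Length factor m = 2
α' = m·α / (1 + (m−1)·α)
   = 2 × 0.684 / (1 + (2 − 1) × 0.684)
   = 1.3680 / 1.6840 = 0.812

predicted reliability = 0.812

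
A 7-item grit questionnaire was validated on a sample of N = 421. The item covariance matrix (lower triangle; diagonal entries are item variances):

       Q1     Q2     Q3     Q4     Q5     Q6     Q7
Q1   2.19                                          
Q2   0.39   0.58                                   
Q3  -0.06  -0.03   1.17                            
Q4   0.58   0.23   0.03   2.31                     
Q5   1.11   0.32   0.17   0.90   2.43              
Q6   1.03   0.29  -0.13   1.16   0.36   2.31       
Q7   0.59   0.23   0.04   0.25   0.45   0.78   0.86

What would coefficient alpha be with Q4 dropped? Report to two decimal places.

Remaining items: Q1, Q2, Q3, Q5, Q6, Q7 (k = 6).
sum of item variances = 2.19 + 0.58 + 1.17 + 2.43 + 2.31 + 0.86 = 9.54
σ²_total = 9.54 + 2 × 5.54 = 20.62
α (item deleted) = (6/5)·(1 − 9.54/20.62) = 0.64

coefficient alpha = 0.64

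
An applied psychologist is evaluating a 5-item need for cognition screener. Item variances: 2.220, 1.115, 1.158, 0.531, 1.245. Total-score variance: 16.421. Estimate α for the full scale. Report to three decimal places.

sum of item variances = 2.220 + 1.115 + 1.158 + 0.531 + 1.245 = 6.269
α = (k/(k−1))·(1 − sum of item variances/σ²_T) = (5/4)·(1 − 6.269/16.421) = 0.773

α = 0.773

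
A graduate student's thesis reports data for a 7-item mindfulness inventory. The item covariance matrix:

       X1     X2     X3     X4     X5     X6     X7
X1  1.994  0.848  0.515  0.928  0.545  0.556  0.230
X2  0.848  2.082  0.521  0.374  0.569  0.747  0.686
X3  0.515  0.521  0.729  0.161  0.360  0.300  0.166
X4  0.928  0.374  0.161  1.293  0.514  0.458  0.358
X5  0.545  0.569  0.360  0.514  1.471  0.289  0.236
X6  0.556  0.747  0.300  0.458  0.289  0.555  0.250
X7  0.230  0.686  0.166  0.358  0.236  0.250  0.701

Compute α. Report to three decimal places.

α = 0.800

Σσ²ᵢ = 1.994 + 2.082 + 0.729 + 1.293 + 1.471 + 0.555 + 0.701 = 8.825
Sum of off-diagonal covariances = 9.611
σ²_T = 8.825 + 2 × 9.611 = 28.047
α = (k/(k−1))·(1 − Σσ²ᵢ/σ²_T) = (7/6)·(1 − 8.825/28.047) = 0.800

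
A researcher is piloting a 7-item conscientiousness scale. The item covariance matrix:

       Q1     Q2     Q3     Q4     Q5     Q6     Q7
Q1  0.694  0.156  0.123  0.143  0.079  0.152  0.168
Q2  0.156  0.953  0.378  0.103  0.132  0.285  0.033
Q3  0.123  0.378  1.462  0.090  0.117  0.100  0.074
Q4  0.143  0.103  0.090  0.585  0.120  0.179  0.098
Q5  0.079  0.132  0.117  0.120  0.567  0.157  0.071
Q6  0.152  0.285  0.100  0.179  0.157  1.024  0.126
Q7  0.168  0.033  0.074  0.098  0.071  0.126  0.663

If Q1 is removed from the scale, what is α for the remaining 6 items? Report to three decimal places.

α = 0.528

Remaining items: Q2, Q3, Q4, Q5, Q6, Q7 (k = 6).
sum of item variances = 0.953 + 1.462 + 0.585 + 0.567 + 1.024 + 0.663 = 5.254
Var(T) = 5.254 + 2 × 2.063 = 9.380
α (item deleted) = (6/5)·(1 − 5.254/9.380) = 0.528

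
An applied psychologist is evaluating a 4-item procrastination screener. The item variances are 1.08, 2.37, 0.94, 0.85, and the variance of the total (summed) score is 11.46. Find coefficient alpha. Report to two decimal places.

α = 0.72

ΣVar(i) = 1.08 + 2.37 + 0.94 + 0.85 = 5.24
α = (k/(k−1))·(1 − ΣVar(i)/total variance) = (4/3)·(1 − 5.24/11.46) = 0.72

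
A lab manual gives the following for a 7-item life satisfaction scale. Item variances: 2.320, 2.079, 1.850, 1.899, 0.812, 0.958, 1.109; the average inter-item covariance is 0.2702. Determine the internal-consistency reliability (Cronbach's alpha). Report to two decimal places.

α = 0.59

Σσ²ᵢ = 2.320 + 2.079 + 1.850 + 1.899 + 0.812 + 0.958 + 1.109 = 11.027
Sum of the 21 distinct covariances = 21 × 0.2702 = 5.6742
Var(T) = Σσ²ᵢ + 2·Σcov = 11.027 + 2 × 5.6742 = 22.3754
α = (7/6)·(1 − 11.027/22.3754) = 0.59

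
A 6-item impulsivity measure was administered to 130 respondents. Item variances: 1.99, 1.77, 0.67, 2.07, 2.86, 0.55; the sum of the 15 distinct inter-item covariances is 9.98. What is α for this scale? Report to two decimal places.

Σσᵢ² = 1.99 + 1.77 + 0.67 + 2.07 + 2.86 + 0.55 = 9.91
Sum of distinct covariances = 9.98
σ²_T = Σσᵢ² + 2·Σcov = 9.91 + 2 × 9.98 = 29.87
α = (6/5)·(1 − 9.91/29.87) = 0.80

α = 0.80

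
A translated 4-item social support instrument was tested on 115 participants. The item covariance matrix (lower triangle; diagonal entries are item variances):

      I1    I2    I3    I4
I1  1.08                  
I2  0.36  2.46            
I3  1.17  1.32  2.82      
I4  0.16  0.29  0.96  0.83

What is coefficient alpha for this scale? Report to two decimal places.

Σσ²ᵢ = 1.08 + 2.46 + 2.82 + 0.83 = 7.19
Sum of the distinct covariances = 4.26
σ²_T = 7.19 + 2 × 4.26 = 15.71
α = (k/(k−1))·(1 − Σσ²ᵢ/σ²_T) = (4/3)·(1 − 7.19/15.71) = 0.72

coefficient alpha = 0.72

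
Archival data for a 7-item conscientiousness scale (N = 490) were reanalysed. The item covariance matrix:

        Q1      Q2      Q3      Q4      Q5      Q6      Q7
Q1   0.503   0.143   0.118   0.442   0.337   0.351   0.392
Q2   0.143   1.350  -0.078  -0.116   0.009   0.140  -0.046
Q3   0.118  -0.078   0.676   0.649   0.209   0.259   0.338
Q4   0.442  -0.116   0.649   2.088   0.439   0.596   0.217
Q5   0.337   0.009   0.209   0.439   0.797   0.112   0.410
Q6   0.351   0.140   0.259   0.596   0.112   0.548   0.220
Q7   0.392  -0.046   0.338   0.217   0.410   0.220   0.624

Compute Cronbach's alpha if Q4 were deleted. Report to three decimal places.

Remaining items: Q1, Q2, Q3, Q5, Q6, Q7 (k = 6).
ΣVar(i) = 0.503 + 1.350 + 0.676 + 0.797 + 0.548 + 0.624 = 4.498
σ²_total = 4.498 + 2 × 2.914 = 10.326
α (item deleted) = (6/5)·(1 − 4.498/10.326) = 0.677

Cronbach's alpha = 0.677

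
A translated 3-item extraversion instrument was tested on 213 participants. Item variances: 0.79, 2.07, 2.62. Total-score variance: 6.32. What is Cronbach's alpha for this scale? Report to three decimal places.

α = 0.199

ΣVar(i) = 0.79 + 2.07 + 2.62 = 5.48
α = (k/(k−1))·(1 − ΣVar(i)/σ²_total) = (3/2)·(1 − 5.48/6.32) = 0.199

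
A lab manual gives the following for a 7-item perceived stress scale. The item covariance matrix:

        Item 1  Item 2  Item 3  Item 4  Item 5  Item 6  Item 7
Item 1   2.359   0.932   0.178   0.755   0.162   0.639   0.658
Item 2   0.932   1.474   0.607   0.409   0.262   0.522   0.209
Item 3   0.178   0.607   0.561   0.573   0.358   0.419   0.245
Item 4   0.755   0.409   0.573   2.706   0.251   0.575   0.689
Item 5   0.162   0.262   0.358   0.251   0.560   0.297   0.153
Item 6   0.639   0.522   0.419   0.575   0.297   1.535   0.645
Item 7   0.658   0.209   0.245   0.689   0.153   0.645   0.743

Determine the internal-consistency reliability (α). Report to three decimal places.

sum of item variances = 2.359 + 1.474 + 0.561 + 2.706 + 0.560 + 1.535 + 0.743 = 9.938
Σ_{i<j} σ_ij = 9.538
σ²_total = 9.938 + 2 × 9.538 = 29.014
α = (k/(k−1))·(1 − sum of item variances/σ²_total) = (7/6)·(1 − 9.938/29.014) = 0.767

α = 0.767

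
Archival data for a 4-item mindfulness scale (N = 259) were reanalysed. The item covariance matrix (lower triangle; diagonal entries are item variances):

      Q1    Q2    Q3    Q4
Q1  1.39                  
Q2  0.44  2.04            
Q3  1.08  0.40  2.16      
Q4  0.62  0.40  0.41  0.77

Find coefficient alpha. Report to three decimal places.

ΣVar(i) = 1.39 + 2.04 + 2.16 + 0.77 = 6.36
Σ_{i<j} σ_ij = 3.35
σ²_T = 6.36 + 2 × 3.35 = 13.06
α = (k/(k−1))·(1 − ΣVar(i)/σ²_T) = (4/3)·(1 − 6.36/13.06) = 0.684

coefficient alpha = 0.684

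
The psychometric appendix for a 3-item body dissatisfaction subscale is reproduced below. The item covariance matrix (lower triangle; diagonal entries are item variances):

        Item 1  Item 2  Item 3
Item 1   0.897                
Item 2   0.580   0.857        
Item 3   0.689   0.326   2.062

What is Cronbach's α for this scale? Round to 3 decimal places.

Cronbach's α = 0.683

ΣVar(i) = 0.897 + 0.857 + 2.062 = 3.816
Σ_{i<j} σ_ij = 1.595
σ²_T = 3.816 + 2 × 1.595 = 7.006
α = (k/(k−1))·(1 − ΣVar(i)/σ²_T) = (3/2)·(1 − 3.816/7.006) = 0.683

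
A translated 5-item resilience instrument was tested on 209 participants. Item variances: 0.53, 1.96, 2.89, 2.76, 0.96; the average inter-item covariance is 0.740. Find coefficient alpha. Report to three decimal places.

α = 0.774

Σσᵢ² = 0.53 + 1.96 + 2.89 + 2.76 + 0.96 = 9.10
Sum of the 10 distinct covariances = 10 × 0.740 = 7.400
Var(T) = Σσᵢ² + 2·Σcov = 9.10 + 2 × 7.400 = 23.900
α = (5/4)·(1 − 9.10/23.900) = 0.774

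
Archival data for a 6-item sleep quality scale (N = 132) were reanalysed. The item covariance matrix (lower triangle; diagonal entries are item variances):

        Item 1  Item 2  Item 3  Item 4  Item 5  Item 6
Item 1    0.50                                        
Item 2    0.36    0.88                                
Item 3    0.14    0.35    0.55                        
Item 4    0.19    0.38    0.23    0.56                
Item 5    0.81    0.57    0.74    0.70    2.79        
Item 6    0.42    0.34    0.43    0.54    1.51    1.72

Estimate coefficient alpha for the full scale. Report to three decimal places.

ΣVar(i) = 0.50 + 0.88 + 0.55 + 0.56 + 2.79 + 1.72 = 7.00
Sum of the distinct covariances = 7.71
total variance = 7.00 + 2 × 7.71 = 22.42
α = (k/(k−1))·(1 − ΣVar(i)/total variance) = (6/5)·(1 − 7.00/22.42) = 0.825

coefficient alpha = 0.825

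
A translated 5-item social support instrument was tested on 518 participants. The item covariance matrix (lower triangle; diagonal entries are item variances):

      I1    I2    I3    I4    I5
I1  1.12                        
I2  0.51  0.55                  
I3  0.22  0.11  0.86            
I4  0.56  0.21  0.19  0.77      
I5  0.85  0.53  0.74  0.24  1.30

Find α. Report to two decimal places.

Σσᵢ² = 1.12 + 0.55 + 0.86 + 0.77 + 1.30 = 4.60
Sum of off-diagonal covariances = 4.16
σ²_total = 4.60 + 2 × 4.16 = 12.92
α = (k/(k−1))·(1 − Σσᵢ²/σ²_total) = (5/4)·(1 − 4.60/12.92) = 0.80

α = 0.80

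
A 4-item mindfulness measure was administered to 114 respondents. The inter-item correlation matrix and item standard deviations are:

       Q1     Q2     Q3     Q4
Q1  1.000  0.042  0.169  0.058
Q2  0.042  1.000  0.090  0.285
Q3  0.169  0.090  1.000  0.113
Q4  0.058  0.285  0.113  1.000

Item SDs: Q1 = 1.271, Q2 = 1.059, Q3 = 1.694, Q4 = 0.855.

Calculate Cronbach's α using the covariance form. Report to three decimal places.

Σσ²ᵢ = 1.271² + 1.059² + 1.694² + 0.855² = 6.3376
Covariances σ_ij = r_ij · s_i · s_j:
  σ(Q1,Q2) = 0.042 × 1.271 × 1.059 = 0.0565
  σ(Q1,Q3) = 0.169 × 1.271 × 1.694 = 0.3639
  σ(Q1,Q4) = 0.058 × 1.271 × 0.855 = 0.0630
  σ(Q2,Q3) = 0.090 × 1.059 × 1.694 = 0.1615
  σ(Q2,Q4) = 0.285 × 1.059 × 0.855 = 0.2581
  σ(Q3,Q4) = 0.113 × 1.694 × 0.855 = 0.1637
σ²_T = Σσ²ᵢ + 2·Σσ_ij = 6.3376 + 2 × 1.0667 = 8.4710
α = (4/3)·(1 − 6.3376/8.4710) = 0.336

Cronbach's α = 0.336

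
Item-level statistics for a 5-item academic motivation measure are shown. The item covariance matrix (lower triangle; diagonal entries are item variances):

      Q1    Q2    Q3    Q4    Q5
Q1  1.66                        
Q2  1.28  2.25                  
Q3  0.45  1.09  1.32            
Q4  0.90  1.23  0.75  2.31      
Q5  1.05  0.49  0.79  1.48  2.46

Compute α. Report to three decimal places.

α = 0.819

Σσᵢ² = 1.66 + 2.25 + 1.32 + 2.31 + 2.46 = 10.00
Sum of the distinct covariances = 9.51
σ²_total = 10.00 + 2 × 9.51 = 29.02
α = (k/(k−1))·(1 − Σσᵢ²/σ²_total) = (5/4)·(1 − 10.00/29.02) = 0.819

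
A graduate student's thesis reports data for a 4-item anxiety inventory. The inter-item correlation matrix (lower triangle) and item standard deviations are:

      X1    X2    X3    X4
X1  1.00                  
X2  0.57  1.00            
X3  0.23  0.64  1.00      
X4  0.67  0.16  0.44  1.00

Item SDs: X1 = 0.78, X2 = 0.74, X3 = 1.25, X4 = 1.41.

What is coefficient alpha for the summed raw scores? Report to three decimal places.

coefficient alpha = 0.727

Σσ²ᵢ = 0.78² + 0.74² + 1.25² + 1.41² = 4.7066
Covariances σ_ij = r_ij · s_i · s_j:
  σ(X1,X2) = 0.57 × 0.78 × 0.74 = 0.3290
  σ(X1,X3) = 0.23 × 0.78 × 1.25 = 0.2243
  σ(X1,X4) = 0.67 × 0.78 × 1.41 = 0.7369
  σ(X2,X3) = 0.64 × 0.74 × 1.25 = 0.5920
  σ(X2,X4) = 0.16 × 0.74 × 1.41 = 0.1669
  σ(X3,X4) = 0.44 × 1.25 × 1.41 = 0.7755
σ²_T = Σσ²ᵢ + 2·Σσ_ij = 4.7066 + 2 × 2.8246 = 10.3558
α = (4/3)·(1 − 4.7066/10.3558) = 0.727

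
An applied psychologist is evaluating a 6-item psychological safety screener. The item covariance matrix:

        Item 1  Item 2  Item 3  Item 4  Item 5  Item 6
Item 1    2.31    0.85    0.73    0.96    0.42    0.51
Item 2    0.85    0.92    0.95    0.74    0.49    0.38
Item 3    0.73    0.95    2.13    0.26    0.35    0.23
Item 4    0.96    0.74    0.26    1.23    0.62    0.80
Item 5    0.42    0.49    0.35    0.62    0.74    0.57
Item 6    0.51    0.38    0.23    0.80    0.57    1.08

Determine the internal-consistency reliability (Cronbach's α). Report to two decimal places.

ΣVar(i) = 2.31 + 0.92 + 2.13 + 1.23 + 0.74 + 1.08 = 8.41
Sum of the distinct covariances = 8.86
total variance = 8.41 + 2 × 8.86 = 26.13
α = (k/(k−1))·(1 − ΣVar(i)/total variance) = (6/5)·(1 − 8.41/26.13) = 0.81

α = 0.81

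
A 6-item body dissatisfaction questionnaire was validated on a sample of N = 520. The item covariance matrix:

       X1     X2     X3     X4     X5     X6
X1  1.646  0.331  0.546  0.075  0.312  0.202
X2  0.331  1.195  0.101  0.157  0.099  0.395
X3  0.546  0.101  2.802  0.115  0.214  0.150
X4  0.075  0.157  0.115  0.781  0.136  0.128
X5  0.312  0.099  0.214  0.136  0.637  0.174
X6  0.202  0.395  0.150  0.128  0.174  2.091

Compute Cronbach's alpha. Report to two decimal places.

ΣVar(i) = 1.646 + 1.195 + 2.802 + 0.781 + 0.637 + 2.091 = 9.152
Sum of the distinct covariances = 3.135
total variance = 9.152 + 2 × 3.135 = 15.422
α = (k/(k−1))·(1 − ΣVar(i)/total variance) = (6/5)·(1 − 9.152/15.422) = 0.49

α = 0.49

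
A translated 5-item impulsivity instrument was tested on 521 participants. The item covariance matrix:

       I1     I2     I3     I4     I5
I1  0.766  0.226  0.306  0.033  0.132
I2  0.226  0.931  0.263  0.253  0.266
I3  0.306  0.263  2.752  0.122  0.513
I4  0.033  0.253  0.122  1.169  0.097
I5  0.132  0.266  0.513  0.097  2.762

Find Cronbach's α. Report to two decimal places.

α = 0.43

ΣVar(i) = 0.766 + 0.931 + 2.752 + 1.169 + 2.762 = 8.380
Sum of off-diagonal covariances = 2.211
Var(T) = 8.380 + 2 × 2.211 = 12.802
α = (k/(k−1))·(1 − ΣVar(i)/Var(T)) = (5/4)·(1 − 8.380/12.802) = 0.43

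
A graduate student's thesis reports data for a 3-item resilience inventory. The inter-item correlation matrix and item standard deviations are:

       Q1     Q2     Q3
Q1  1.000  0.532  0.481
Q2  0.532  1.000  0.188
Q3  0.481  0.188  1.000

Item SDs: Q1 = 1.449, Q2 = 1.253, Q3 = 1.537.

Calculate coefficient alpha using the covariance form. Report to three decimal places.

Σσ²ᵢ = 1.449² + 1.253² + 1.537² = 6.0320
Covariances σ_ij = r_ij · s_i · s_j:
  σ(Q1,Q2) = 0.532 × 1.449 × 1.253 = 0.9659
  σ(Q1,Q3) = 0.481 × 1.449 × 1.537 = 1.0712
  σ(Q2,Q3) = 0.188 × 1.253 × 1.537 = 0.3621
σ²_T = Σσ²ᵢ + 2·Σσ_ij = 6.0320 + 2 × 2.3992 = 10.8304
α = (3/2)·(1 − 6.0320/10.8304) = 0.665

coefficient alpha = 0.665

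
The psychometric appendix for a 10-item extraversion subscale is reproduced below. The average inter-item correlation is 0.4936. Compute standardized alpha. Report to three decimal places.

α = 0.907

Standardized α = k·r̄ / (1 + (k−1)·r̄) = 10 × 0.4936 / (1 + 9 × 0.4936)
  = 4.9360 / 5.4424 = 0.907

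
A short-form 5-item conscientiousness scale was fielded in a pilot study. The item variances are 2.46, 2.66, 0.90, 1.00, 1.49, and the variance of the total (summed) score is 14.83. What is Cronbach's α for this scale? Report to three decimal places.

Cronbach's α = 0.533

ΣVar(i) = 2.46 + 2.66 + 0.90 + 1.00 + 1.49 = 8.51
α = (k/(k−1))·(1 − ΣVar(i)/σ²_T) = (5/4)·(1 − 8.51/14.83) = 0.533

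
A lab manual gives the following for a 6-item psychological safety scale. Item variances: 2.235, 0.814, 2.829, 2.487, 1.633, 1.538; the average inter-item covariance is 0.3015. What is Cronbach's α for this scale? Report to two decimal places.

Cronbach's α = 0.53

Σσ²ᵢ = 2.235 + 0.814 + 2.829 + 2.487 + 1.633 + 1.538 = 11.536
Sum of the 15 distinct covariances = 15 × 0.3015 = 4.5225
σ²_T = Σσ²ᵢ + 2·Σcov = 11.536 + 2 × 4.5225 = 20.5810
α = (6/5)·(1 − 11.536/20.5810) = 0.53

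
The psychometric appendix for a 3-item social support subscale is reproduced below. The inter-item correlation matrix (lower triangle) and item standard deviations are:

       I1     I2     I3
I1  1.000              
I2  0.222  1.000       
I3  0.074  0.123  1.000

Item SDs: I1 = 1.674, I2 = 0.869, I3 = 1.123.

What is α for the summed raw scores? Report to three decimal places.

Σσ²ᵢ = 1.674² + 0.869² + 1.123² = 4.8186
Covariances σ_ij = r_ij · s_i · s_j:
  σ(I1,I2) = 0.222 × 1.674 × 0.869 = 0.3229
  σ(I1,I3) = 0.074 × 1.674 × 1.123 = 0.1391
  σ(I2,I3) = 0.123 × 0.869 × 1.123 = 0.1200
σ²_T = Σσ²ᵢ + 2·Σσ_ij = 4.8186 + 2 × 0.5820 = 5.9826
α = (3/2)·(1 − 4.8186/5.9826) = 0.292

α = 0.292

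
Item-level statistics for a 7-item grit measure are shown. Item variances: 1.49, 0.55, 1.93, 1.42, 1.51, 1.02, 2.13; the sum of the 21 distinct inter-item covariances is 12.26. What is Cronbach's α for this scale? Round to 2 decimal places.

Σσ²ᵢ = 1.49 + 0.55 + 1.93 + 1.42 + 1.51 + 1.02 + 2.13 = 10.05
Sum of distinct covariances = 12.26
σ²_total = Σσ²ᵢ + 2·Σcov = 10.05 + 2 × 12.26 = 34.57
α = (7/6)·(1 − 10.05/34.57) = 0.83

Cronbach's α = 0.83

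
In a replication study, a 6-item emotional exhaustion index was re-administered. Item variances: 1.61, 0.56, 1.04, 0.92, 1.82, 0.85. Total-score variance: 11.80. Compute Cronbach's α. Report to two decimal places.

Cronbach's α = 0.51

sum of item variances = 1.61 + 0.56 + 1.04 + 0.92 + 1.82 + 0.85 = 6.80
α = (k/(k−1))·(1 − sum of item variances/Var(T)) = (6/5)·(1 − 6.80/11.80) = 0.51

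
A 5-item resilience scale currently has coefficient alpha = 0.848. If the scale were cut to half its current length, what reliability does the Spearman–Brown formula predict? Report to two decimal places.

Length factor m = 1/2
α' = m·α / (1 − (1−m)·α)
   = 1/2 × 0.848 / (1 − (1 − 1/2) × 0.848)
   = 0.4240 / 0.5760 = 0.74

predicted reliability = 0.74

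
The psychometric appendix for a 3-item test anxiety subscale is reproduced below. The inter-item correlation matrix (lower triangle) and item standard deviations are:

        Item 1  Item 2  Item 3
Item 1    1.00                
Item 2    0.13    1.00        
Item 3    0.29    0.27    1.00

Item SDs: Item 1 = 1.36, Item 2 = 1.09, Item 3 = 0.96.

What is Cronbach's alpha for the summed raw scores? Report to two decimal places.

α = 0.45

Σσ²ᵢ = 1.36² + 1.09² + 0.96² = 3.9593
Covariances σ_ij = r_ij · s_i · s_j:
  σ(Item 1,Item 2) = 0.13 × 1.36 × 1.09 = 0.1927
  σ(Item 1,Item 3) = 0.29 × 1.36 × 0.96 = 0.3786
  σ(Item 2,Item 3) = 0.27 × 1.09 × 0.96 = 0.2825
σ²_T = Σσ²ᵢ + 2·Σσ_ij = 3.9593 + 2 × 0.8538 = 5.6669
α = (3/2)·(1 − 3.9593/5.6669) = 0.45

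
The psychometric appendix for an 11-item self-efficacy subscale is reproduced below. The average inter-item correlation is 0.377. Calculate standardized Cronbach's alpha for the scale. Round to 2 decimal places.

α = 0.87

Standardized α = k·r̄ / (1 + (k−1)·r̄) = 11 × 0.377 / (1 + 10 × 0.377)
  = 4.1470 / 4.7700 = 0.87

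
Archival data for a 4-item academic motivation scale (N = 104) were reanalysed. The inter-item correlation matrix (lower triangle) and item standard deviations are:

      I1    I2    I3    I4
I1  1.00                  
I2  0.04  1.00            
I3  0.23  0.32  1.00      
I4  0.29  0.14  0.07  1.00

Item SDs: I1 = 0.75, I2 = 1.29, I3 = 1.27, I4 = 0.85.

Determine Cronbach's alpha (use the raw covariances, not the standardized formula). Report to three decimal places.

Σσ²ᵢ = 0.75² + 1.29² + 1.27² + 0.85² = 4.5620
Covariances σ_ij = r_ij · s_i · s_j:
  σ(I1,I2) = 0.04 × 0.75 × 1.29 = 0.0387
  σ(I1,I3) = 0.23 × 0.75 × 1.27 = 0.2191
  σ(I1,I4) = 0.29 × 0.75 × 0.85 = 0.1849
  σ(I2,I3) = 0.32 × 1.29 × 1.27 = 0.5243
  σ(I2,I4) = 0.14 × 1.29 × 0.85 = 0.1535
  σ(I3,I4) = 0.07 × 1.27 × 0.85 = 0.0756
σ²_T = Σσ²ᵢ + 2·Σσ_ij = 4.5620 + 2 × 1.1961 = 6.9542
α = (4/3)·(1 − 4.5620/6.9542) = 0.459

α = 0.459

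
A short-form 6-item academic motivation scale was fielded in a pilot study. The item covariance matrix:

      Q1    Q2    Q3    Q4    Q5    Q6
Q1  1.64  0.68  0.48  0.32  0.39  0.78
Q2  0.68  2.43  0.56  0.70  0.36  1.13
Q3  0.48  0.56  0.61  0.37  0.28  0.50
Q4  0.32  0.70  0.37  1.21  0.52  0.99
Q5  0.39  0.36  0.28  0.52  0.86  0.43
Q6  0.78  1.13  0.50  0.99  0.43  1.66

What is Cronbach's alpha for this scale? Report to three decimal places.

α = 0.803

Σσᵢ² = 1.64 + 2.43 + 0.61 + 1.21 + 0.86 + 1.66 = 8.41
Sum of off-diagonal covariances = 8.49
Var(T) = 8.41 + 2 × 8.49 = 25.39
α = (k/(k−1))·(1 − Σσᵢ²/Var(T)) = (6/5)·(1 − 8.41/25.39) = 0.803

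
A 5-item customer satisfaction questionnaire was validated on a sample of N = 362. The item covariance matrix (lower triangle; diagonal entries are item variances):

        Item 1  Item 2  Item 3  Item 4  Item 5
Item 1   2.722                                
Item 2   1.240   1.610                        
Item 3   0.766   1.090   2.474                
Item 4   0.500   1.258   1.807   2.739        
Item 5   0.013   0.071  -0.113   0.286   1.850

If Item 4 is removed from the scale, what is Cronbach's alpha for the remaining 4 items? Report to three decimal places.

Cronbach's alpha = 0.553

Remaining items: Item 1, Item 2, Item 3, Item 5 (k = 4).
ΣVar(i) = 2.722 + 1.610 + 2.474 + 1.850 = 8.656
σ²_T = 8.656 + 2 × 3.067 = 14.790
α (item deleted) = (4/3)·(1 − 8.656/14.790) = 0.553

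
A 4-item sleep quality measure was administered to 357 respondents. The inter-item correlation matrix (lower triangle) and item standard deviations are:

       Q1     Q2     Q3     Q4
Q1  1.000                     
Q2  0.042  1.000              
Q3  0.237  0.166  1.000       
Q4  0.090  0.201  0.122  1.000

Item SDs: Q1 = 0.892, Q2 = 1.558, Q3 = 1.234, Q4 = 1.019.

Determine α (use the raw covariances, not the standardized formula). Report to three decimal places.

Σσ²ᵢ = 0.892² + 1.558² + 1.234² + 1.019² = 5.7841
Covariances σ_ij = r_ij · s_i · s_j:
  σ(Q1,Q2) = 0.042 × 0.892 × 1.558 = 0.0584
  σ(Q1,Q3) = 0.237 × 0.892 × 1.234 = 0.2609
  σ(Q1,Q4) = 0.090 × 0.892 × 1.019 = 0.0818
  σ(Q2,Q3) = 0.166 × 1.558 × 1.234 = 0.3191
  σ(Q2,Q4) = 0.201 × 1.558 × 1.019 = 0.3191
  σ(Q3,Q4) = 0.122 × 1.234 × 1.019 = 0.1534
σ²_T = Σσ²ᵢ + 2·Σσ_ij = 5.7841 + 2 × 1.1927 = 8.1695
α = (4/3)·(1 − 5.7841/8.1695) = 0.389

α = 0.389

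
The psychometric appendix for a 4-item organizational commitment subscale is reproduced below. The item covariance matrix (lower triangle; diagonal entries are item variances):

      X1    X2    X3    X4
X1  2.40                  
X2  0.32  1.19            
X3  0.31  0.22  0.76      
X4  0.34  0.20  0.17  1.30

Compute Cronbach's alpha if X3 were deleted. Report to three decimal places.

Remaining items: X1, X2, X4 (k = 3).
Σσ²ᵢ = 2.40 + 1.19 + 1.30 = 4.89
σ²_total = 4.89 + 2 × 0.86 = 6.61
α (item deleted) = (3/2)·(1 − 4.89/6.61) = 0.390

α = 0.390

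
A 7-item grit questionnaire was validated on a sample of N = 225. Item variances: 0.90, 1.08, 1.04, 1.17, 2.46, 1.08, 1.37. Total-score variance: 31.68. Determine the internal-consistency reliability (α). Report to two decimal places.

α = 0.83

sum of item variances = 0.90 + 1.08 + 1.04 + 1.17 + 2.46 + 1.08 + 1.37 = 9.10
α = (k/(k−1))·(1 − sum of item variances/σ²_total) = (7/6)·(1 − 9.10/31.68) = 0.83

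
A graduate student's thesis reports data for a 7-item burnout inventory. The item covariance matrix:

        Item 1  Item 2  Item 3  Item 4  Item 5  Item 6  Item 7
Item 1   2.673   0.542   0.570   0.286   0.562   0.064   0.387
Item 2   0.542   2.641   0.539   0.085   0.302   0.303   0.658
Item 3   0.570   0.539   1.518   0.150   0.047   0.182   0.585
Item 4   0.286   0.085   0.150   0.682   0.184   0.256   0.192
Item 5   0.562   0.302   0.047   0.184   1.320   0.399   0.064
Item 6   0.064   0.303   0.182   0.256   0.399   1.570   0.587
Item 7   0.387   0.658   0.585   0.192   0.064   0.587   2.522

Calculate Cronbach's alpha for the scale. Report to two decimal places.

Σσᵢ² = 2.673 + 2.641 + 1.518 + 0.682 + 1.320 + 1.570 + 2.522 = 12.926
Sum of off-diagonal covariances = 6.944
σ²_total = 12.926 + 2 × 6.944 = 26.814
α = (k/(k−1))·(1 − Σσᵢ²/σ²_total) = (7/6)·(1 − 12.926/26.814) = 0.60

Cronbach's alpha = 0.60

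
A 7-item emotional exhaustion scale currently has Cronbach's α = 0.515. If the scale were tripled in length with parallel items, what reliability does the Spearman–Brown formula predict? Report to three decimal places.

predicted reliability = 0.761

Length factor m = 3
α' = m·α / (1 + (m−1)·α)
   = 3 × 0.515 / (1 + (3 − 1) × 0.515)
   = 1.5450 / 2.0300 = 0.761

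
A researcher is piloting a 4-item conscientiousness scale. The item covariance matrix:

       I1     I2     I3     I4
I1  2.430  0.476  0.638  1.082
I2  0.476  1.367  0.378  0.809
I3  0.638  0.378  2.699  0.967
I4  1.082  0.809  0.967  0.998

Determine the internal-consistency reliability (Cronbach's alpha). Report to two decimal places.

Σσ²ᵢ = 2.430 + 1.367 + 2.699 + 0.998 = 7.494
Sum of off-diagonal covariances = 4.350
σ²_T = 7.494 + 2 × 4.350 = 16.194
α = (k/(k−1))·(1 − Σσ²ᵢ/σ²_T) = (4/3)·(1 − 7.494/16.194) = 0.72

Cronbach's alpha = 0.72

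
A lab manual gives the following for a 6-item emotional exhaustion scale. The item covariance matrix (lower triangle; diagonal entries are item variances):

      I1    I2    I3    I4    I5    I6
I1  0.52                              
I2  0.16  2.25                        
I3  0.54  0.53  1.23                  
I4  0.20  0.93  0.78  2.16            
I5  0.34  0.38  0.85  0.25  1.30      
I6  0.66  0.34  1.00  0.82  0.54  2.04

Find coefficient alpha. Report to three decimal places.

Σσᵢ² = 0.52 + 2.25 + 1.23 + 2.16 + 1.30 + 2.04 = 9.50
Sum of off-diagonal covariances = 8.32
σ²_T = 9.50 + 2 × 8.32 = 26.14
α = (k/(k−1))·(1 − Σσᵢ²/σ²_T) = (6/5)·(1 − 9.50/26.14) = 0.764

coefficient alpha = 0.764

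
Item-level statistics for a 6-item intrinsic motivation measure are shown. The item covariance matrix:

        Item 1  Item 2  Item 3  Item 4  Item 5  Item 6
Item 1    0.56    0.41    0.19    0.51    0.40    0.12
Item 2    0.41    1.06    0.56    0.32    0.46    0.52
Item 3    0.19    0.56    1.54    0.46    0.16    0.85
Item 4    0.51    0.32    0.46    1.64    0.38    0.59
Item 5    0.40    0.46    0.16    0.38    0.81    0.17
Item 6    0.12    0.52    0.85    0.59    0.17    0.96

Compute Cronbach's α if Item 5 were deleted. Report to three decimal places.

Cronbach's α = 0.764

Remaining items: Item 1, Item 2, Item 3, Item 4, Item 6 (k = 5).
sum of item variances = 0.56 + 1.06 + 1.54 + 1.64 + 0.96 = 5.76
σ²_T = 5.76 + 2 × 4.53 = 14.82
α (item deleted) = (5/4)·(1 − 5.76/14.82) = 0.764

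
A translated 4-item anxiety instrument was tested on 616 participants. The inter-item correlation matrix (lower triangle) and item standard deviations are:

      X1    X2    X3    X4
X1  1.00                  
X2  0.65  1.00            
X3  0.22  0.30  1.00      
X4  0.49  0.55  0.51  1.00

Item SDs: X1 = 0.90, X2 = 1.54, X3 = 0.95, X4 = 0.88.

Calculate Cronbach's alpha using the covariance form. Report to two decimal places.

α = 0.75

Σσ²ᵢ = 0.90² + 1.54² + 0.95² + 0.88² = 4.8585
Covariances σ_ij = r_ij · s_i · s_j:
  σ(X1,X2) = 0.65 × 0.90 × 1.54 = 0.9009
  σ(X1,X3) = 0.22 × 0.90 × 0.95 = 0.1881
  σ(X1,X4) = 0.49 × 0.90 × 0.88 = 0.3881
  σ(X2,X3) = 0.30 × 1.54 × 0.95 = 0.4389
  σ(X2,X4) = 0.55 × 1.54 × 0.88 = 0.7454
  σ(X3,X4) = 0.51 × 0.95 × 0.88 = 0.4264
σ²_T = Σσ²ᵢ + 2·Σσ_ij = 4.8585 + 2 × 3.0878 = 11.0341
α = (4/3)·(1 − 4.8585/11.0341) = 0.75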